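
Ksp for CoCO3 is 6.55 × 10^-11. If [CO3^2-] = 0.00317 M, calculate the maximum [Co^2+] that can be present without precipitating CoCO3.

[Co^2+] ≈ 2.07 × 10^-8 M

CoCO3(s) <=> Co^2+ + CO3^2-
Ksp = [Co^2+][CO3^2-]
Precipitation begins when Q = Ksp. With [CO3^2-] = 0.00317 M:
6.55 × 10^-11 = (0.00317) × [Co^2+]
[Co^2+] = (6.55 × 10^-11 / 3.17 x 10^-3) = 2.07 × 10^-8 M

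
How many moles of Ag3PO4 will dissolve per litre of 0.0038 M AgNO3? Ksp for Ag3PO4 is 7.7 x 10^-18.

s = 1.4e-10 M

Ag3PO4(s) ⇌ 3 Ag^+ + PO4^3-
Ksp = [Ag^+]^3[PO4^3-]
If s mol/L dissolves here, [Ag^+] = 0.0038 + 3s ≈ 0.0038, [PO4^3-] = s (Ksp is small, so little additional dissolves).
Ksp ≈ (0.0038)^3 × s
s = 1.4 × 10^-10 M
Check: 3s = 4.2 × 10^-10 ≪ 0.0038, so the approximation is valid.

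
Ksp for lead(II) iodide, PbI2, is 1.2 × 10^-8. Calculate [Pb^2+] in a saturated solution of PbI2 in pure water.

PbI2(s) <=> Pb^2+(aq) + 2 I^-(aq)
Ksp = [Pb^2+][I^-]^2
Let s = molar solubility. Then [Pb^2+] = s and [I^-] = 2s.
So Ksp = s × (2s)^2 = 4s^3
Solving, s = (1.2 × 10^-8/4)^(1/3) = 1.44 × 10^-3 M
[Pb^2+] = s = 1.4 x 10^-3 M

1.4e-3 M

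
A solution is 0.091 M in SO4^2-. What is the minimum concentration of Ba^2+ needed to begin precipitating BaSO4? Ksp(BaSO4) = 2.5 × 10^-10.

2.7e-9 M

BaSO4(s) ⇌ Ba^2+ + SO4^2-
Ksp = [Ba^2+][SO4^2-]
Precipitation begins when Q = Ksp. With [SO4^2-] = 0.091 M:
2.5 × 10^-10 = (0.091) × [Ba^2+]
[Ba^2+] = (2.5 × 10^-10 / 9.1 x 10^-2) = 2.7 × 10^-9 M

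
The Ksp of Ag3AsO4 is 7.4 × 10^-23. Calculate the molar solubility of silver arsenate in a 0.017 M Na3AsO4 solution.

Ag3AsO4(s) <=> 3 Ag^+(aq) + AsO4^3-(aq)
Ksp = [Ag^+]^3[AsO4^3-]
Let s be the molar solubility in this solution. [Ag^+] = 3s, [AsO4^3-] = 0.017 + s ≈ 0.017 (since AsO4^3- from Na3AsO4 dominates).
Ksp ≈ (3s)^3 × 0.017
s = 5.4 × 10^-8 M
Check: s = 5.4 × 10^-8 ≪ 0.017, so the approximation is valid.

s = 5.4 × 10^-8 M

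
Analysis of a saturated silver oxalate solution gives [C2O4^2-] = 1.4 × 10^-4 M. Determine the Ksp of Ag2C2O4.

Ksp = 1.1e-11

Ag2C2O4(s) <=> 2 Ag^+(aq) + C2O4^2-(aq)
Stoichiometry gives [Ag^+] = (2/1)[C2O4^2-] = 2.80 x 10^-4 M.
Ksp = [Ag^+]^2[C2O4^2-]
Ksp = (2.80 × 10^-4)^2 × 1.4 × 10^-4 = 1.1 x 10^-11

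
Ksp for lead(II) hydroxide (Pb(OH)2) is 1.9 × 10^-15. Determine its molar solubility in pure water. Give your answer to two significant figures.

s = 7.8 × 10^-6 M

Pb(OH)2(s) ⇌ Pb^2+(aq) + 2 OH^-(aq)
Ksp = [Pb^2+][OH^-]^2
With molar solubility s: [Pb^2+] = s, [OH^-] = 2s.
Ksp = s(2s)^2 = 4s^3
s^3 = 1.9 × 10^-15 / 4, so s = 7.8 × 10^-6 M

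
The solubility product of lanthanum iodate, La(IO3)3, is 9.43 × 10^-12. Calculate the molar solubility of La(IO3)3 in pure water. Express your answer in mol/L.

La(IO3)3(s) <=> La^3+(aq) + 3 IO3^-(aq)
Ksp = [La^3+][IO3^-]^3
If s mol/L of La(IO3)3 dissolves, [La^3+] = s and [IO3^-] = 3s.
Ksp = s(3s)^3 = 27s^4
s = (9.43 × 10^-12 / 27)^(1/4) = 7.69 x 10^-4 M

s ≈ 7.69 x 10^-4 M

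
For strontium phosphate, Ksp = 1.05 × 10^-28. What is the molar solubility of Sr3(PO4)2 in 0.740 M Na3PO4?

Sr3(PO4)2(s) <=> 3 Sr^2+ + 2 PO4^3-
Ksp = [Sr^2+]^3[PO4^3-]^2
Let s = moles of Sr3(PO4)2 that dissolve per litre. [Sr^2+] = 3s, [PO4^3-] = 0.740 + 2s ≈ 0.740 (since PO4^3- from Na3PO4 dominates).
Ksp ≈ (3s)^3 × (0.740)^2
s = 1.92 x 10^-10 M
Check: 2s = 3.8 × 10^-10 ≪ 0.740, so the approximation is valid.

s ≈ 1.92e-10 M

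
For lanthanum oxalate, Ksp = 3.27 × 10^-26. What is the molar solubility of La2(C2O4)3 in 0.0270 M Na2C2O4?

La2(C2O4)3(s) ⇌ 2 La^3+ + 3 C2O4^2-
Ksp = [La^3+]^2[C2O4^2-]^3
Let s = moles of La2(C2O4)3 that dissolve per litre. [La^3+] = 2s, [C2O4^2-] = 0.0270 + 3s ≈ 0.0270 (since C2O4^2- from Na2C2O4 dominates).
Ksp ≈ (2s)^2 × (0.0270)^3
s = 2.04 × 10^-11 M
Check: 3s = 6.1 × 10^-11 ≪ 0.0270, so the approximation is valid.

s ≈ 2.04e-11 M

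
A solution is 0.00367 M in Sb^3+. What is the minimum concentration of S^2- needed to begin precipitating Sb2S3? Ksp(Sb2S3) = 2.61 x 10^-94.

Sb2S3(s) ⇌ 2 Sb^3+ + 3 S^2-
Ksp = [Sb^3+]^2[S^2-]^3
Precipitation begins when Q = Ksp. With [Sb^3+] = 0.00367 M:
2.61 x 10^-94 = (0.00367)^2 × [S^2-]^3
[S^2-] = (2.61 x 10^-94 / 1.347 x 10^-5)^(1/3) = 2.69 × 10^-30 M

[S^2-] ≈ 2.69 × 10^-30 M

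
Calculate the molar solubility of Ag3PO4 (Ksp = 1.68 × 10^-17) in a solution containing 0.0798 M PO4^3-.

Ag3PO4(s) ⇌ 3 Ag^+(aq) + PO4^3-(aq)
Ksp = [Ag^+]^3[PO4^3-]
Let s = moles of Ag3PO4 that dissolve per litre. [Ag^+] = 3s, [PO4^3-] = 0.0798 + s ≈ 0.0798 (since the PO4^3- already present dominates).
Ksp ≈ (3s)^3 × 0.0798
s = 1.98 x 10^-6 M
Check: s = 2.0 × 10^-6 ≪ 0.0798, so the approximation is valid.

s = 1.98 × 10^-6 M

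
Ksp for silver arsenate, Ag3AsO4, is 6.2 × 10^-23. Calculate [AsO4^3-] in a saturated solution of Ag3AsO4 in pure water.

Ag3AsO4(s) <=> 3 Ag^+ + AsO4^3-
Ksp = [Ag^+]^3[AsO4^3-]
If s mol/L of Ag3AsO4 dissolves, [Ag^+] = 3s and [AsO4^3-] = s.
Substituting: Ksp = (3s)^3s = 27s^4
Solving, s = (6.2 × 10^-23/27)^(1/4) = 1.23 × 10^-6 M
[AsO4^3-] = s = 1.2 x 10^-6 M

[AsO4^3-] = 1.2 x 10^-6 M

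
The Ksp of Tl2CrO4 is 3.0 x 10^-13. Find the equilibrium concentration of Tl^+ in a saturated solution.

Tl2CrO4(s) ⇌ 2 Tl^+(aq) + CrO4^2-(aq)
Ksp = [Tl^+]^2[CrO4^2-]
For each mole of Tl2CrO4 that dissolves: [Tl^+] = 2s, [CrO4^2-] = s.
Ksp = (2s)^2s = 4s^3
s = (3.0 x 10^-13 / 4)^(1/3) = 4.22 × 10^-5 M
[Tl^+] = 2s = 8.4 × 10^-5 M

8.4 x 10^-5 M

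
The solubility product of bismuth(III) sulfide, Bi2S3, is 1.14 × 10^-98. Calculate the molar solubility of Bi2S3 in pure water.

s ≈ 1.01 × 10^-20 M

Bi2S3(s) ⇌ 2 Bi^3+(aq) + 3 S^2-(aq)
Ksp = [Bi^3+]^2[S^2-]^3
If s mol/L of Bi2S3 dissolves, [Bi^3+] = 2s and [S^2-] = 3s.
Substituting: Ksp = (2s)^2(3s)^3 = 108s^5
s^5 = 1.14 × 10^-98 / 108, so s = 1.01 × 10^-20 M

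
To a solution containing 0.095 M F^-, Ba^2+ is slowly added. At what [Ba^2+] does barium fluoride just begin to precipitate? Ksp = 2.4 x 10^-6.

[Ba^2+] = 2.7 × 10^-4 M

BaF2(s) ⇌ Ba^2+(aq) + 2 F^-(aq)
Ksp = [Ba^2+][F^-]^2
Precipitation begins when Q = Ksp. With [F^-] = 0.095 M:
2.4 x 10^-6 = (0.095)^2 × [Ba^2+]
[Ba^2+] = (2.4 x 10^-6 / 9.03 × 10^-3) = 2.7 x 10^-4 M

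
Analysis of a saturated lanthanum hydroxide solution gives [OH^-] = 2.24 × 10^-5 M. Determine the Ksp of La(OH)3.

La(OH)3(s) <=> La^3+ + 3 OH^-
Stoichiometry gives [La^3+] = (1/3)[OH^-] = 7.467 x 10^-6 M.
Ksp = [La^3+][OH^-]^3
Ksp = 7.467 × 10^-6 × (2.24 × 10^-5)^3 = 8.39 × 10^-20

Ksp ≈ 8.39e-20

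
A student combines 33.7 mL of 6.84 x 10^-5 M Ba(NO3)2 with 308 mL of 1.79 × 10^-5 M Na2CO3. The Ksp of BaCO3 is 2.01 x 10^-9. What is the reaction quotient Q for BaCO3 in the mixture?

Total volume = 33.7 + 308 = 341.7 mL.
[Ba^2+] = 6.84 × 10^-5 × (33.7/341.7) = 6.746 × 10^-6 M
[CO3^2-] = 1.79 × 10^-5 × (308/341.7) = 1.613 x 10^-5 M
BaCO3(s) ⇌ Ba^2+(aq) + CO3^2-(aq), so Q = [Ba^2+][CO3^2-]
Q = (6.746 × 10^-6)(1.613 x 10^-5) = 1.09 × 10^-10
Q < Ksp, so no precipitate of BaCO3 forms.

Q = 1.09e-10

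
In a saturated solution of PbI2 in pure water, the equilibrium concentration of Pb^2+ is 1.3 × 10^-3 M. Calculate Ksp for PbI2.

Ksp = 8.8 x 10^-9

PbI2(s) ⇌ Pb^2+ + 2 I^-
Stoichiometry gives [I^-] = (2/1)[Pb^2+] = 2.60 × 10^-3 M.
Ksp = [Pb^2+][I^-]^2
Ksp = 1.3 × 10^-3 × (2.60 × 10^-3)^2 = 8.8 × 10^-9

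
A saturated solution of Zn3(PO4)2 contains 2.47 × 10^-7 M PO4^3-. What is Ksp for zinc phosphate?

Zn3(PO4)2(s) ⇌ 3 Zn^2+ + 2 PO4^3-
Stoichiometry gives [Zn^2+] = (3/2)[PO4^3-] = 3.705 × 10^-7 M.
Ksp = [Zn^2+]^3[PO4^3-]^2
Ksp = (3.705 x 10^-7)^3 × (2.47 x 10^-7)^2 = 3.10 x 10^-33

Ksp ≈ 3.10e-33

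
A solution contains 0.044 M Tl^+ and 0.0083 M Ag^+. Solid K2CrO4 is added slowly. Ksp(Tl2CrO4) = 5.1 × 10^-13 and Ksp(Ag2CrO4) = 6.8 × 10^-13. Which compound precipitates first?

Tl2CrO4

Precipitation of each salt starts when its ion product equals its Ksp.
For Tl2CrO4: 5.1 × 10^-13 = (0.044)^2 × [CrO4^2-]  ⇒  [CrO4^2-] = 2.6 × 10^-10 M.
For Ag2CrO4: 6.8 × 10^-13 = (0.0083)^2 × [CrO4^2-]  ⇒  [CrO4^2-] = 9.9 × 10^-9 M.
The salt with the lower threshold [CrO4^2-] precipitates first: Tl2CrO4.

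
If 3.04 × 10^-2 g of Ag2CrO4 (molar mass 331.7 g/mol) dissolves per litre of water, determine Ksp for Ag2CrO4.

Molar solubility s = (3.04 × 10^-2 g/L) / (331.7 g/mol) = 9.165 × 10^-5 M.
Ag2CrO4(s) ⇌ 2 Ag^+ + CrO4^2-
If s mol/L of Ag2CrO4 dissolves, [Ag^+] = 2s and [CrO4^2-] = s.
Ksp = [Ag^+]^2[CrO4^2-]
Ksp = (2s)^2s = 4s^3
Ksp = 4 × (9.165 × 10^-5)^3 = 3.08 × 10^-12

Ksp = 3.08 × 10^-12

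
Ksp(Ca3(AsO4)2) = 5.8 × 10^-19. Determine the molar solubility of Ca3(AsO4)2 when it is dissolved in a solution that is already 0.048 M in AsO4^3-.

2.1 × 10^-6 M

Ca3(AsO4)2(s) ⇌ 3 Ca^2+ + 2 AsO4^3-
Ksp = [Ca^2+]^3[AsO4^3-]^2
Let s be the molar solubility in this solution. [Ca^2+] = 3s, [AsO4^3-] = 0.048 + 2s ≈ 0.048 (since the AsO4^3- already present dominates).
Ksp ≈ (3s)^3 × (0.048)^2
s = 2.1 x 10^-6 M
Check: 2s = 4.2 x 10^-6 ≪ 0.048, so the approximation is valid.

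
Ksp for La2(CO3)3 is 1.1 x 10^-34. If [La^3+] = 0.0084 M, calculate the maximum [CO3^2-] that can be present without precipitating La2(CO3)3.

La2(CO3)3(s) ⇌ 2 La^3+ + 3 CO3^2-
Ksp = [La^3+]^2[CO3^2-]^3
Precipitation begins when Q = Ksp. With [La^3+] = 0.0084 M:
1.1 x 10^-34 = (0.0084)^2 × [CO3^2-]^3
[CO3^2-] = (1.1 x 10^-34 / 7.06 × 10^-5)^(1/3) = 1.2 × 10^-10 M

1.2e-10 M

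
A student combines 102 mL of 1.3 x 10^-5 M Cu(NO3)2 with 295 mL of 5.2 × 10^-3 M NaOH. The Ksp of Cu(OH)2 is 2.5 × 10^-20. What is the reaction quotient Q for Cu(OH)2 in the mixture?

Total volume = 102 + 295 = 397 mL.
[Cu^2+] = 1.3 × 10^-5 × (102/397) = 3.34 x 10^-6 M
[OH^-] = 5.2 × 10^-3 × (295/397) = 3.86 x 10^-3 M
Cu(OH)2(s) <=> Cu^2+(aq) + 2 OH^-(aq), so Q = [Cu^2+][OH^-]^2
Q = (3.34 x 10^-6)(3.86 × 10^-3)^2 = 5.0 × 10^-11
Q > Ksp, so Cu(OH)2 will precipitate.

5.0 x 10^-11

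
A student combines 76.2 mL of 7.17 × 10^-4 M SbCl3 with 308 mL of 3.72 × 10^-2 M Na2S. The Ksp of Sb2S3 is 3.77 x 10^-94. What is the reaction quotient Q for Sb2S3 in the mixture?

Total volume = 76.2 + 308 = 384.2 mL.
[Sb^3+] = 7.17 x 10^-4 × (76.2/384.2) = 1.422 × 10^-4 M
[S^2-] = 3.72 x 10^-2 × (308/384.2) = 2.982 × 10^-2 M
Sb2S3(s) ⇌ 2 Sb^3+(aq) + 3 S^2-(aq), so Q = [Sb^3+]^2[S^2-]^3
Q = (1.422 x 10^-4)^2(2.982 x 10^-2)^3 = 5.36 × 10^-13
Q > Ksp, so Sb2S3 will precipitate.

5.36 x 10^-13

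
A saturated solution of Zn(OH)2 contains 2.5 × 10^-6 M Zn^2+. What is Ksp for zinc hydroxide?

Ksp ≈ 6.3 × 10^-17

Zn(OH)2(s) ⇌ Zn^2+(aq) + 2 OH^-(aq)
Stoichiometry gives [OH^-] = (2/1)[Zn^2+] = 5.00 x 10^-6 M.
Ksp = [Zn^2+][OH^-]^2
Ksp = 2.5 × 10^-6 × (5.00 × 10^-6)^2 = 6.3 x 10^-17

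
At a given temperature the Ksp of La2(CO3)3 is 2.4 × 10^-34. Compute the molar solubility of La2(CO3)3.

La2(CO3)3(s) <=> 2 La^3+(aq) + 3 CO3^2-(aq)
Ksp = [La^3+]^2[CO3^2-]^3
If s mol/L of La2(CO3)3 dissolves, [La^3+] = 2s and [CO3^2-] = 3s.
Substituting: Ksp = (2s)^2(3s)^3 = 108s^5
s = (2.4 × 10^-34 / 108)^(1/5) = 7.4 x 10^-8 M

s = 7.4 × 10^-8 M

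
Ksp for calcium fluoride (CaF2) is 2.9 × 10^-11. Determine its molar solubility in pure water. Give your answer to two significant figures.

s = 1.9 × 10^-4 M

CaF2(s) ⇌ Ca^2+(aq) + 2 F^-(aq)
Ksp = [Ca^2+][F^-]^2
With molar solubility s: [Ca^2+] = s, [F^-] = 2s.
So Ksp = s × (2s)^2 = 4s^3
Solving, s = (2.9 × 10^-11/4)^(1/3) = 1.9 x 10^-4 M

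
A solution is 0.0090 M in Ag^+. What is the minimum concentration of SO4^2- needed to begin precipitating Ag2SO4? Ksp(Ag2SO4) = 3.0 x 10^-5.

Ag2SO4(s) <=> 2 Ag^+ + SO4^2-
Ksp = [Ag^+]^2[SO4^2-]
Precipitation begins when Q = Ksp. With [Ag^+] = 0.0090 M:
3.0 x 10^-5 = (0.0090)^2 × [SO4^2-]
[SO4^2-] = (3.0 x 10^-5 / 8.10 x 10^-5) = 3.7 × 10^-1 M

0.37 M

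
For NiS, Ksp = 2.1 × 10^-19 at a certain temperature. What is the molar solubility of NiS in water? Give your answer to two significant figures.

s = 4.6 x 10^-10 M

NiS(s) ⇌ Ni^2+(aq) + S^2-(aq)
Ksp = [Ni^2+][S^2-]
With molar solubility s: [Ni^2+] = s, [S^2-] = s.
Ksp = s^2
s = √(2.1 × 10^-19) = 4.6 x 10^-10 M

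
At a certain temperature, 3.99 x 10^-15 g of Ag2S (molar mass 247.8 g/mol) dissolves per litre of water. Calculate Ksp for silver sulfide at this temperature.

1.67 × 10^-50

Molar solubility s = (3.99 × 10^-15 g/L) / (247.8 g/mol) = 1.610 × 10^-17 M.
Ag2S(s) ⇌ 2 Ag^+ + S^2-
With molar solubility s: [Ag^+] = 2s, [S^2-] = s.
Ksp = [Ag^+]^2[S^2-]
Ksp = (2s)^2s = 4s^3
With s = 1.610 × 10^-17: Ksp = 1.67 x 10^-50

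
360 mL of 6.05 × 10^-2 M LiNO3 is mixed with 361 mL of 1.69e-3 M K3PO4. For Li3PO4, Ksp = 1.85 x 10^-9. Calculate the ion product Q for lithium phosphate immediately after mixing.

2.33 × 10^-8

Total volume = 360 + 361 = 721 mL.
[Li^+] = 6.05 × 10^-2 × (360/721) = 3.021 x 10^-2 M
[PO4^3-] = 1.69 × 10^-3 × (361/721) = 8.462 x 10^-4 M
Li3PO4(s) <=> 3 Li^+(aq) + PO4^3-(aq), so Q = [Li^+]^3[PO4^3-]
Q = (3.021 × 10^-2)^3(8.462 x 10^-4) = 2.33 × 10^-8
Q > Ksp, so Li3PO4 will precipitate.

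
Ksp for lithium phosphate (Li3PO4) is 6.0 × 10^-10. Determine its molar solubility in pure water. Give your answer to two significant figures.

2.2 x 10^-3 M

Li3PO4(s) ⇌ 3 Li^+ + PO4^3-
Ksp = [Li^+]^3[PO4^3-]
With molar solubility s: [Li^+] = 3s, [PO4^3-] = s.
So Ksp = (3s)^3 × s = 27s^4
s = (6.0 × 10^-10 / 27)^(1/4) = 2.2 x 10^-3 M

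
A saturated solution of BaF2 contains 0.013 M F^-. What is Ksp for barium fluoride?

BaF2(s) <=> Ba^2+(aq) + 2 F^-(aq)
Stoichiometry gives [Ba^2+] = (1/2)[F^-] = 6.50 × 10^-3 M.
Ksp = [Ba^2+][F^-]^2
Ksp = 6.50 x 10^-3 × (1.3 × 10^-2)^2 = 1.1 × 10^-6

1.1e-6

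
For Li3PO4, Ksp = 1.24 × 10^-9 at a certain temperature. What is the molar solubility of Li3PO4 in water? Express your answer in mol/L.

Li3PO4(s) <=> 3 Li^+ + PO4^3-
Ksp = [Li^+]^3[PO4^3-]
If s mol/L of Li3PO4 dissolves, [Li^+] = 3s and [PO4^3-] = s.
So Ksp = (3s)^3 × s = 27s^4
Solving, s = (1.24 × 10^-9/27)^(1/4) = 2.60 x 10^-3 M

s = 2.60 × 10^-3 M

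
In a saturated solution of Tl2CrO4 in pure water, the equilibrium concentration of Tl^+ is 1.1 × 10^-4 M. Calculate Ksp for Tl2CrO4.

Ksp = 6.7e-13

Tl2CrO4(s) ⇌ 2 Tl^+ + CrO4^2-
Stoichiometry gives [CrO4^2-] = (1/2)[Tl^+] = 5.50 × 10^-5 M.
Ksp = [Tl^+]^2[CrO4^2-]
Ksp = (1.1 × 10^-4)^2 × 5.50 × 10^-5 = 6.7 x 10^-13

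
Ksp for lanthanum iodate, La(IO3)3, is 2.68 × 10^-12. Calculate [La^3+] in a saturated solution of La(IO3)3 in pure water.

[La^3+] = 5.61 × 10^-4 M

La(IO3)3(s) ⇌ La^3+(aq) + 3 IO3^-(aq)
Ksp = [La^3+][IO3^-]^3
If s mol/L of La(IO3)3 dissolves, [La^3+] = s and [IO3^-] = 3s.
Substituting: Ksp = s(3s)^3 = 27s^4
s^4 = 2.68 × 10^-12 / 27, so s = 5.613 x 10^-4 M
[La^3+] = s = 5.61 × 10^-4 M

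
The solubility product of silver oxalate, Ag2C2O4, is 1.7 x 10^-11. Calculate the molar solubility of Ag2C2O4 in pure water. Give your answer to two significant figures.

s ≈ 1.6 × 10^-4 M

Ag2C2O4(s) ⇌ 2 Ag^+(aq) + C2O4^2-(aq)
Ksp = [Ag^+]^2[C2O4^2-]
Let s = molar solubility. Then [Ag^+] = 2s and [C2O4^2-] = s.
Substituting: Ksp = (2s)^2s = 4s^3
s = (1.7 x 10^-11 / 4)^(1/3) = 1.6 x 10^-4 M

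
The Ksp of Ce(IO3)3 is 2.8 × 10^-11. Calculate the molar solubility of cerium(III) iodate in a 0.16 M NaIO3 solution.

Ce(IO3)3(s) ⇌ Ce^3+(aq) + 3 IO3^-(aq)
Ksp = [Ce^3+][IO3^-]^3
If s mol/L dissolves here, [Ce^3+] = s, [IO3^-] = 0.16 + 3s ≈ 0.16 (Ksp is small, so little additional dissolves).
Ksp ≈ s × (0.16)^3
s = 6.8 × 10^-9 M
Check: 3s = 2.1 × 10^-8 ≪ 0.16, so the approximation is valid.

s = 6.8e-9 M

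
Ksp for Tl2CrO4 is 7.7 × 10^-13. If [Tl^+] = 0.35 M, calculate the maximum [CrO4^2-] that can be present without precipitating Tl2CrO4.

6.3 × 10^-12 M

Tl2CrO4(s) ⇌ 2 Tl^+(aq) + CrO4^2-(aq)
Ksp = [Tl^+]^2[CrO4^2-]
Precipitation begins when Q = Ksp. With [Tl^+] = 0.35 M:
7.7 × 10^-13 = (0.35)^2 × [CrO4^2-]
[CrO4^2-] = (7.7 × 10^-13 / 1.23 × 10^-1) = 6.3 × 10^-12 M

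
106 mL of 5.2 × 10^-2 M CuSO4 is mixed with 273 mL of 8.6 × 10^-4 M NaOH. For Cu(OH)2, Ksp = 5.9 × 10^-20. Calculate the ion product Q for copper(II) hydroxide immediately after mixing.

Total volume = 106 + 273 = 379 mL.
[Cu^2+] = 5.2 × 10^-2 × (106/379) = 1.45 × 10^-2 M
[OH^-] = 8.6 × 10^-4 × (273/379) = 6.19 × 10^-4 M
Cu(OH)2(s) ⇌ Cu^2+(aq) + 2 OH^-(aq), so Q = [Cu^2+][OH^-]^2
Q = (1.45 x 10^-2)(6.19 × 10^-4)^2 = 5.6 × 10^-9
Q > Ksp, so Cu(OH)2 will precipitate.

Q = 5.6e-9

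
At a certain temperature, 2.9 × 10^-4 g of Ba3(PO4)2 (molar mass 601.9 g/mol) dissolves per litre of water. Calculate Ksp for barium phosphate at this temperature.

Ksp = 2.8 × 10^-30

Molar solubility s = (2.9 × 10^-4 g/L) / (601.9 g/mol) = 4.82 × 10^-7 M.
Ba3(PO4)2(s) ⇌ 3 Ba^2+(aq) + 2 PO4^3-(aq)
For each mole of Ba3(PO4)2 that dissolves: [Ba^2+] = 3s, [PO4^3-] = 2s.
Ksp = [Ba^2+]^3[PO4^3-]^2
Substituting: Ksp = (3s)^3(2s)^2 = 108s^5
With s = 4.82 × 10^-7: Ksp = 2.8 × 10^-30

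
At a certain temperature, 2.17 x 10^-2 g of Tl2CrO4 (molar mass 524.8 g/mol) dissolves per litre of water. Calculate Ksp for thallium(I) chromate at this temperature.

2.83e-13

Molar solubility s = (2.17 x 10^-2 g/L) / (524.8 g/mol) = 4.135 × 10^-5 M.
Tl2CrO4(s) <=> 2 Tl^+ + CrO4^2-
If s mol/L of Tl2CrO4 dissolves, [Tl^+] = 2s and [CrO4^2-] = s.
Ksp = [Tl^+]^2[CrO4^2-]
Substituting: Ksp = (2s)^2s = 4s^3
With s = 4.135 x 10^-5: Ksp = 2.83 x 10^-13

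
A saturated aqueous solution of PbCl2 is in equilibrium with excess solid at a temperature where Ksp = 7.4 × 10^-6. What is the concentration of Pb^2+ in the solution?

PbCl2(s) ⇌ Pb^2+ + 2 Cl^-
Ksp = [Pb^2+][Cl^-]^2
If s mol/L of PbCl2 dissolves, [Pb^2+] = s and [Cl^-] = 2s.
So Ksp = s × (2s)^2 = 4s^3
Solving, s = (7.4 × 10^-6/4)^(1/3) = 1.23 x 10^-2 M
[Pb^2+] = s = 1.2 × 10^-2 M

1.2 x 10^-2 M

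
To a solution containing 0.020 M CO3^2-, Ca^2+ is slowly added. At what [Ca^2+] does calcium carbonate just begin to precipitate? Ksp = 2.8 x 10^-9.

CaCO3(s) <=> Ca^2+(aq) + CO3^2-(aq)
Ksp = [Ca^2+][CO3^2-]
Precipitation begins when Q = Ksp. With [CO3^2-] = 0.020 M:
2.8 x 10^-9 = (0.020) × [Ca^2+]
[Ca^2+] = (2.8 x 10^-9 / 2.0 x 10^-2) = 1.4 × 10^-7 M

[Ca^2+] ≈ 1.4 x 10^-7 M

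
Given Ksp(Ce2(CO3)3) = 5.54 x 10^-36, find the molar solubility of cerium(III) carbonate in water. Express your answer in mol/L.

Ce2(CO3)3(s) ⇌ 2 Ce^3+ + 3 CO3^2-
Ksp = [Ce^3+]^2[CO3^2-]^3
With molar solubility s: [Ce^3+] = 2s, [CO3^2-] = 3s.
Substituting: Ksp = (2s)^2(3s)^3 = 108s^5
s^5 = 5.54 x 10^-36 / 108, so s = 3.48 × 10^-8 M

3.48e-8 M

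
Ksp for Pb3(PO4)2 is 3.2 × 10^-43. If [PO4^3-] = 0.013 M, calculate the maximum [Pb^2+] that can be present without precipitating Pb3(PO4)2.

1.2e-13 M

Pb3(PO4)2(s) ⇌ 3 Pb^2+ + 2 PO4^3-
Ksp = [Pb^2+]^3[PO4^3-]^2
Precipitation begins when Q = Ksp. With [PO4^3-] = 0.013 M:
3.2 × 10^-43 = (0.013)^2 × [Pb^2+]^3
[Pb^2+] = (3.2 × 10^-43 / 1.69 × 10^-4)^(1/3) = 1.2 × 10^-13 M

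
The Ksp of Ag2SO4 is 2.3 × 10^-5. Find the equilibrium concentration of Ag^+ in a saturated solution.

[Ag^+] ≈ 3.6 x 10^-2 M

Ag2SO4(s) ⇌ 2 Ag^+(aq) + SO4^2-(aq)
Ksp = [Ag^+]^2[SO4^2-]
For each mole of Ag2SO4 that dissolves: [Ag^+] = 2s, [SO4^2-] = s.
Ksp = (2s)^2s = 4s^3
s = (2.3 × 10^-5 / 4)^(1/3) = 1.79 × 10^-2 M
[Ag^+] = 2s = 3.6 × 10^-2 M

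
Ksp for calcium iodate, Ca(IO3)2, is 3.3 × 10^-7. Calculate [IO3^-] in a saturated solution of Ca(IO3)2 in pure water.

Ca(IO3)2(s) ⇌ Ca^2+(aq) + 2 IO3^-(aq)
Ksp = [Ca^2+][IO3^-]^2
For each mole of Ca(IO3)2 that dissolves: [Ca^2+] = s, [IO3^-] = 2s.
Substituting: Ksp = s(2s)^2 = 4s^3
Solving, s = (3.3 × 10^-7/4)^(1/3) = 4.35 x 10^-3 M
[IO3^-] = 2s = 8.7 x 10^-3 M

[IO3^-] = 8.7 × 10^-3 M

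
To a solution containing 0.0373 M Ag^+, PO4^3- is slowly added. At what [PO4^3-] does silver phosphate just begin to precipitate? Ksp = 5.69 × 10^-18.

[PO4^3-] ≈ 1.10 × 10^-13 M

Ag3PO4(s) <=> 3 Ag^+(aq) + PO4^3-(aq)
Ksp = [Ag^+]^3[PO4^3-]
Precipitation begins when Q = Ksp. With [Ag^+] = 0.0373 M:
5.69 × 10^-18 = (0.0373)^3 × [PO4^3-]
[PO4^3-] = (5.69 × 10^-18 / 5.190 × 10^-5) = 1.10 × 10^-13 M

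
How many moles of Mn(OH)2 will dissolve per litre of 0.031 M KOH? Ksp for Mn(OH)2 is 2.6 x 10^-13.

Mn(OH)2(s) ⇌ Mn^2+(aq) + 2 OH^-(aq)
Ksp = [Mn^2+][OH^-]^2
Let s be the molar solubility in this solution. [Mn^2+] = s, [OH^-] = 0.031 + 2s ≈ 0.031 (Ksp is small, so little additional dissolves).
Ksp ≈ s × (0.031)^2
s = 2.7 × 10^-10 M
Check: 2s = 5.4 × 10^-10 ≪ 0.031, so the approximation is valid.

2.7e-10 M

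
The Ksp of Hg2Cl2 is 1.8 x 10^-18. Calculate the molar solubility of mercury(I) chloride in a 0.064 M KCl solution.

s = 4.4 × 10^-16 M

Hg2Cl2(s) ⇌ Hg2^2+(aq) + 2 Cl^-(aq)
Ksp = [Hg2^2+][Cl^-]^2
If s mol/L dissolves here, [Hg2^2+] = s, [Cl^-] = 0.064 + 2s ≈ 0.064 (Ksp is small, so little additional dissolves).
Ksp ≈ s × (0.064)^2
s = 4.4 × 10^-16 M
Check: 2s = 8.8 × 10^-16 ≪ 0.064, so the approximation is valid.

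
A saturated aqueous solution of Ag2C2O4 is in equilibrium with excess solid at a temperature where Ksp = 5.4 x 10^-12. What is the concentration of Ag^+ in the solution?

Ag2C2O4(s) ⇌ 2 Ag^+(aq) + C2O4^2-(aq)
Ksp = [Ag^+]^2[C2O4^2-]
Let s = molar solubility. Then [Ag^+] = 2s and [C2O4^2-] = s.
Ksp = (2s)^2s = 4s^3
Solving, s = (5.4 x 10^-12/4)^(1/3) = 1.11 × 10^-4 M
[Ag^+] = 2s = 2.2 x 10^-4 M

[Ag^+] ≈ 2.2 x 10^-4 M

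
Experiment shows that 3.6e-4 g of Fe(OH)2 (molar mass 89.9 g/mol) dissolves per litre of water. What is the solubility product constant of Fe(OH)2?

2.6e-16

Molar solubility s = (3.6 × 10^-4 g/L) / (89.9 g/mol) = 4.00 × 10^-6 M.
Fe(OH)2(s) ⇌ Fe^2+ + 2 OH^-
With molar solubility s: [Fe^2+] = s, [OH^-] = 2s.
Ksp = [Fe^2+][OH^-]^2
Ksp = s(2s)^2 = 4s^3
Ksp = 4 × (4.00 x 10^-6)^3 = 2.6 × 10^-16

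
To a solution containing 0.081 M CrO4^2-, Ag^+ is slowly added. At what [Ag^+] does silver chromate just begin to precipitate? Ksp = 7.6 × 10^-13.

[Ag^+] ≈ 3.1 x 10^-6 M

Ag2CrO4(s) ⇌ 2 Ag^+(aq) + CrO4^2-(aq)
Ksp = [Ag^+]^2[CrO4^2-]
Precipitation begins when Q = Ksp. With [CrO4^2-] = 0.081 M:
7.6 × 10^-13 = (0.081) × [Ag^+]^2
[Ag^+] = (7.6 × 10^-13 / 8.1 × 10^-2)^(1/2) = 3.1 × 10^-6 M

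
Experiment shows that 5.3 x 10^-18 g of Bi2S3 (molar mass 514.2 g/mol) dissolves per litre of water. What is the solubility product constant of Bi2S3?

1.3 x 10^-98

Molar solubility s = (5.3 × 10^-18 g/L) / (514.2 g/mol) = 1.03 × 10^-20 M.
Bi2S3(s) ⇌ 2 Bi^3+ + 3 S^2-
Let s = molar solubility. Then [Bi^3+] = 2s and [S^2-] = 3s.
Ksp = [Bi^3+]^2[S^2-]^3
Substituting: Ksp = (2s)^2(3s)^3 = 108s^5
With s = 1.03 × 10^-20: Ksp = 1.3 × 10^-98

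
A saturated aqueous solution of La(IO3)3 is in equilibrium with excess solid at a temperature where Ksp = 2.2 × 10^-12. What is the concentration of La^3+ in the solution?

5.3 × 10^-4 M

La(IO3)3(s) ⇌ La^3+ + 3 IO3^-
Ksp = [La^3+][IO3^-]^3
Let s = molar solubility. Then [La^3+] = s and [IO3^-] = 3s.
Substituting: Ksp = s(3s)^3 = 27s^4
s^4 = 2.2 × 10^-12 / 27, so s = 5.34 × 10^-4 M
[La^3+] = s = 5.3 × 10^-4 M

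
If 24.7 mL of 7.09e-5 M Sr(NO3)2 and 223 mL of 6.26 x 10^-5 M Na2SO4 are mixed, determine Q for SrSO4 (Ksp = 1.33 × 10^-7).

Total volume = 24.7 + 223 = 247.7 mL.
[Sr^2+] = 7.09 x 10^-5 × (24.7/247.7) = 7.070 x 10^-6 M
[SO4^2-] = 6.26 x 10^-5 × (223/247.7) = 5.636 × 10^-5 M
SrSO4(s) ⇌ Sr^2+(aq) + SO4^2-(aq), so Q = [Sr^2+][SO4^2-]
Q = (7.070 × 10^-6)(5.636 × 10^-5) = 3.98 × 10^-10
Q < Ksp, so no precipitate of SrSO4 forms.

Q = 3.98e-10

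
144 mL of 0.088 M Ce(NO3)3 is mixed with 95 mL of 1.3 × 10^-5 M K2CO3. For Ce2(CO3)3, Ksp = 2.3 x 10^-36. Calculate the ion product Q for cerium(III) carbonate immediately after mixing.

3.9 x 10^-19

Total volume = 144 + 95 = 239 mL.
[Ce^3+] = 8.8 x 10^-2 × (144/239) = 5.30 × 10^-2 M
[CO3^2-] = 1.3 × 10^-5 × (95/239) = 5.17 × 10^-6 M
Ce2(CO3)3(s) <=> 2 Ce^3+ + 3 CO3^2-, so Q = [Ce^3+]^2[CO3^2-]^3
Q = (5.30 x 10^-2)^2(5.17 x 10^-6)^3 = 3.9 x 10^-19
Q > Ksp, so Ce2(CO3)3 will precipitate.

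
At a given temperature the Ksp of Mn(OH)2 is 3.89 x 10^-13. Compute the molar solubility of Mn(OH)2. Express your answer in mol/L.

Mn(OH)2(s) ⇌ Mn^2+ + 2 OH^-
Ksp = [Mn^2+][OH^-]^2
If s mol/L of Mn(OH)2 dissolves, [Mn^2+] = s and [OH^-] = 2s.
Ksp = s(2s)^2 = 4s^3
s^3 = 3.89 x 10^-13 / 4, so s = 4.60 × 10^-5 M

s ≈ 4.60 × 10^-5 M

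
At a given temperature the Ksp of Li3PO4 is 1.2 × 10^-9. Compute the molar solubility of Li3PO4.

Li3PO4(s) <=> 3 Li^+(aq) + PO4^3-(aq)
Ksp = [Li^+]^3[PO4^3-]
With molar solubility s: [Li^+] = 3s, [PO4^3-] = s.
So Ksp = (3s)^3 × s = 27s^4
s^4 = 1.2 × 10^-9 / 27, so s = 2.6 x 10^-3 M

2.6 x 10^-3 M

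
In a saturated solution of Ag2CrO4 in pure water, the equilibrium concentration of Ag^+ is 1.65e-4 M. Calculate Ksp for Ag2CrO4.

Ag2CrO4(s) <=> 2 Ag^+(aq) + CrO4^2-(aq)
Stoichiometry gives [CrO4^2-] = (1/2)[Ag^+] = 8.250 x 10^-5 M.
Ksp = [Ag^+]^2[CrO4^2-]
Ksp = (1.65 x 10^-4)^2 × 8.250 x 10^-5 = 2.25 × 10^-12

Ksp = 2.25 × 10^-12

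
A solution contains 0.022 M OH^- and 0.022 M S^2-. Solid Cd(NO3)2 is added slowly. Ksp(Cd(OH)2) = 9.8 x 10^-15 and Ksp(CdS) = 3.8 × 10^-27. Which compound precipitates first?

CdS

Precipitation of each salt starts when its ion product equals its Ksp.
For Cd(OH)2: 9.8 x 10^-15 = (0.022)^2 × [Cd^2+]  ⇒  [Cd^2+] = 2.0 x 10^-11 M.
For CdS: 3.8 × 10^-27 = 0.022 × [Cd^2+]  ⇒  [Cd^2+] = 1.7 × 10^-25 M.
The salt with the lower threshold [Cd^2+] precipitates first: CdS.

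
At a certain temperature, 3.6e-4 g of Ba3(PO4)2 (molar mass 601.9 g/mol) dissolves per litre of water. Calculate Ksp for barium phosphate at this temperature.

Ksp = 8.3 × 10^-30

Molar solubility s = (3.6 x 10^-4 g/L) / (601.9 g/mol) = 5.98 × 10^-7 M.
Ba3(PO4)2(s) <=> 3 Ba^2+ + 2 PO4^3-
With molar solubility s: [Ba^2+] = 3s, [PO4^3-] = 2s.
Ksp = [Ba^2+]^3[PO4^3-]^2
Substituting: Ksp = (3s)^3(2s)^2 = 108s^5
Ksp = 108 × (5.98 x 10^-7)^5 = 8.3 × 10^-30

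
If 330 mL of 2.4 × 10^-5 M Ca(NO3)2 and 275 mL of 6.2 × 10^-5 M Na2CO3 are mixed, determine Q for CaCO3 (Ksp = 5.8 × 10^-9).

Q = 3.7 × 10^-10

Total volume = 330 + 275 = 605 mL.
[Ca^2+] = 2.4 × 10^-5 × (330/605) = 1.31 x 10^-5 M
[CO3^2-] = 6.2 × 10^-5 × (275/605) = 2.82 × 10^-5 M
CaCO3(s) <=> Ca^2+(aq) + CO3^2-(aq), so Q = [Ca^2+][CO3^2-]
Q = (1.31 × 10^-5)(2.82 x 10^-5) = 3.7 × 10^-10
Q < Ksp, so no precipitate of CaCO3 forms.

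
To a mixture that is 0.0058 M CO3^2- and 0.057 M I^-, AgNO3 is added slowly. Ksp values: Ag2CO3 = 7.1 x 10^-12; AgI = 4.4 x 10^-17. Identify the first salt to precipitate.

Precipitation of each salt starts when its ion product equals its Ksp.
For Ag2CO3: 7.1 x 10^-12 = 0.0058 × [Ag^+]^2  ⇒  [Ag^+] = 3.5 × 10^-5 M.
For AgI: 4.4 x 10^-17 = 0.057 × [Ag^+]  ⇒  [Ag^+] = 7.7 x 10^-16 M.
The salt with the lower threshold [Ag^+] precipitates first: AgI.

AgI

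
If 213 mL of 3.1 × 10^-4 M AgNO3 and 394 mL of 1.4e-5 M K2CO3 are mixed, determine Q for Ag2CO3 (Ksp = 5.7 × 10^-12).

Q ≈ 1.1 × 10^-13

Total volume = 213 + 394 = 607 mL.
[Ag^+] = 3.1 x 10^-4 × (213/607) = 1.09 x 10^-4 M
[CO3^2-] = 1.4 x 10^-5 × (394/607) = 9.09 × 10^-6 M
Ag2CO3(s) ⇌ 2 Ag^+ + CO3^2-, so Q = [Ag^+]^2[CO3^2-]
Q = (1.09 × 10^-4)^2(9.09 x 10^-6) = 1.1 × 10^-13
Q < Ksp, so no precipitate of Ag2CO3 forms.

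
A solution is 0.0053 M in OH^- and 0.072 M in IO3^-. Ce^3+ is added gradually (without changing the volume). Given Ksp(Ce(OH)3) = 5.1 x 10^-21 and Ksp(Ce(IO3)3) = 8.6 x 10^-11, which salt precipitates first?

Ce(OH)3

Each salt begins to precipitate when Q = Ksp, i.e. when [Ce^3+] reaches its threshold.
For Ce(OH)3: 5.1 x 10^-21 = (0.0053)^3 × [Ce^3+]  ⇒  [Ce^3+] = 3.4 × 10^-14 M.
For Ce(IO3)3: 8.6 x 10^-11 = (0.072)^3 × [Ce^3+]  ⇒  [Ce^3+] = 2.3 × 10^-7 M.
The salt with the lower threshold [Ce^3+] precipitates first: Ce(OH)3.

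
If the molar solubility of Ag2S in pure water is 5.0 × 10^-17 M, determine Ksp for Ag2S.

Ag2S(s) ⇌ 2 Ag^+(aq) + S^2-(aq)
For each mole of Ag2S that dissolves: [Ag^+] = 2s, [S^2-] = s.
Ksp = [Ag^+]^2[S^2-]
Substituting: Ksp = (2s)^2s = 4s^3
With s = 5.0 x 10^-17: Ksp = 5.0 × 10^-49

5.0 x 10^-49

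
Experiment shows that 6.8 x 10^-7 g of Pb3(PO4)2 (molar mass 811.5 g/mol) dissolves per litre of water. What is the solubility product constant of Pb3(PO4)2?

Molar solubility s = (6.8 x 10^-7 g/L) / (811.5 g/mol) = 8.38 × 10^-10 M.
Pb3(PO4)2(s) ⇌ 3 Pb^2+ + 2 PO4^3-
With molar solubility s: [Pb^2+] = 3s, [PO4^3-] = 2s.
Ksp = [Pb^2+]^3[PO4^3-]^2
So Ksp = (3s)^3 × (2s)^2 = 108s^5
With s = 8.38 x 10^-10: Ksp = 4.5 × 10^-44

4.5 × 10^-44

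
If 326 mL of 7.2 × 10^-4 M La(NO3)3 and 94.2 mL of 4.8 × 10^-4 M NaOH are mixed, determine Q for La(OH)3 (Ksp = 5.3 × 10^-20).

7.0e-16

Total volume = 326 + 94.2 = 420.2 mL.
[La^3+] = 7.2 x 10^-4 × (326/420.2) = 5.59 x 10^-4 M
[OH^-] = 4.8 × 10^-4 × (94.2/420.2) = 1.08 x 10^-4 M
La(OH)3(s) ⇌ La^3+(aq) + 3 OH^-(aq), so Q = [La^3+][OH^-]^3
Q = (5.59 × 10^-4)(1.08 × 10^-4)^3 = 7.0 × 10^-16
Q > Ksp, so La(OH)3 will precipitate.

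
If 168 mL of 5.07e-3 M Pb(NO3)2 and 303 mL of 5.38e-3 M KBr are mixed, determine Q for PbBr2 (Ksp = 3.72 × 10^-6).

Total volume = 168 + 303 = 471 mL.
[Pb^2+] = 5.07 × 10^-3 × (168/471) = 1.808 x 10^-3 M
[Br^-] = 5.38 × 10^-3 × (303/471) = 3.461 × 10^-3 M
PbBr2(s) ⇌ Pb^2+(aq) + 2 Br^-(aq), so Q = [Pb^2+][Br^-]^2
Q = (1.808 × 10^-3)(3.461 × 10^-3)^2 = 2.17 x 10^-8
Q < Ksp, so no precipitate of PbBr2 forms.

Q ≈ 2.17 × 10^-8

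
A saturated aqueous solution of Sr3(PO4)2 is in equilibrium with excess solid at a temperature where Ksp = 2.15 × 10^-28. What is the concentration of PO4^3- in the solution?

2.30 x 10^-6 M

Sr3(PO4)2(s) <=> 3 Sr^2+(aq) + 2 PO4^3-(aq)
Ksp = [Sr^2+]^3[PO4^3-]^2
With molar solubility s: [Sr^2+] = 3s, [PO4^3-] = 2s.
So Ksp = (3s)^3 × (2s)^2 = 108s^5
Solving, s = (2.15 × 10^-28/108)^(1/5) = 1.148 x 10^-6 M
[PO4^3-] = 2s = 2.30 x 10^-6 M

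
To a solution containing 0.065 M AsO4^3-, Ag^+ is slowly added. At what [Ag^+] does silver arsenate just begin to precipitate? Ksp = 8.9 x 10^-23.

[Ag^+] = 1.1 × 10^-7 M

Ag3AsO4(s) ⇌ 3 Ag^+ + AsO4^3-
Ksp = [Ag^+]^3[AsO4^3-]
Precipitation begins when Q = Ksp. With [AsO4^3-] = 0.065 M:
8.9 x 10^-23 = (0.065) × [Ag^+]^3
[Ag^+] = (8.9 x 10^-23 / 6.5 × 10^-2)^(1/3) = 1.1 × 10^-7 M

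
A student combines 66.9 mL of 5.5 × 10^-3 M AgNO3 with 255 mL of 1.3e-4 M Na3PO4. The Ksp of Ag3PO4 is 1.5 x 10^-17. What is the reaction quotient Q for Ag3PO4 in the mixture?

1.5e-13

Total volume = 66.9 + 255 = 321.9 mL.
[Ag^+] = 5.5 x 10^-3 × (66.9/321.9) = 1.14 × 10^-3 M
[PO4^3-] = 1.3 × 10^-4 × (255/321.9) = 1.03 x 10^-4 M
Ag3PO4(s) ⇌ 3 Ag^+(aq) + PO4^3-(aq), so Q = [Ag^+]^3[PO4^3-]
Q = (1.14 × 10^-3)^3(1.03 x 10^-4) = 1.5 x 10^-13
Q > Ksp, so Ag3PO4 will precipitate.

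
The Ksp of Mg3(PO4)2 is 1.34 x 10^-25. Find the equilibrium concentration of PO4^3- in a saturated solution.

8.31 × 10^-6 M

Mg3(PO4)2(s) ⇌ 3 Mg^2+(aq) + 2 PO4^3-(aq)
Ksp = [Mg^2+]^3[PO4^3-]^2
With molar solubility s: [Mg^2+] = 3s, [PO4^3-] = 2s.
So Ksp = (3s)^3 × (2s)^2 = 108s^5
Solving, s = (1.34 x 10^-25/108)^(1/5) = 4.157 × 10^-6 M
[PO4^3-] = 2s = 8.31 x 10^-6 M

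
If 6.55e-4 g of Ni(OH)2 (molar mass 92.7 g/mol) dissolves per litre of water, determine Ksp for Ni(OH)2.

Molar solubility s = (6.55 × 10^-4 g/L) / (92.7 g/mol) = 7.066 × 10^-6 M.
Ni(OH)2(s) <=> Ni^2+ + 2 OH^-
With molar solubility s: [Ni^2+] = s, [OH^-] = 2s.
Ksp = [Ni^2+][OH^-]^2
So Ksp = s × (2s)^2 = 4s^3
Ksp = 4 × (7.066 x 10^-6)^3 = 1.41 x 10^-15

1.41 × 10^-15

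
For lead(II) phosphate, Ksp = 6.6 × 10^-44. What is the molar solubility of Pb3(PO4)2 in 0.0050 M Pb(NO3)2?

Pb3(PO4)2(s) <=> 3 Pb^2+(aq) + 2 PO4^3-(aq)
Ksp = [Pb^2+]^3[PO4^3-]^2
If s mol/L dissolves here, [Pb^2+] = 0.0050 + 3s ≈ 0.0050, [PO4^3-] = 2s (since Pb^2+ from Pb(NO3)2 dominates).
Ksp ≈ (0.0050)^3 × (2s)^2
s = 3.6 × 10^-19 M
Check: 3s = 1.1 × 10^-18 ≪ 0.0050, so the approximation is valid.

s ≈ 3.6 × 10^-19 M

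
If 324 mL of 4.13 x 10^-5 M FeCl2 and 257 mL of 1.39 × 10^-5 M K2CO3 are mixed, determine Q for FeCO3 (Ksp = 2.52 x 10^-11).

Total volume = 324 + 257 = 581 mL.
[Fe^2+] = 4.13 × 10^-5 × (324/581) = 2.303 x 10^-5 M
[CO3^2-] = 1.39 × 10^-5 × (257/581) = 6.149 x 10^-6 M
FeCO3(s) <=> Fe^2+(aq) + CO3^2-(aq), so Q = [Fe^2+][CO3^2-]
Q = (2.303 x 10^-5)(6.149 × 10^-6) = 1.42 × 10^-10
Q > Ksp, so FeCO3 will precipitate.

1.42 × 10^-10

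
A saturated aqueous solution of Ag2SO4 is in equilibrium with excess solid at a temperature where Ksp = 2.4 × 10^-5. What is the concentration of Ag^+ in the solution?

[Ag^+] ≈ 3.6 × 10^-2 M

Ag2SO4(s) ⇌ 2 Ag^+(aq) + SO4^2-(aq)
Ksp = [Ag^+]^2[SO4^2-]
Let s = molar solubility. Then [Ag^+] = 2s and [SO4^2-] = s.
So Ksp = (2s)^2 × s = 4s^3
s^3 = 2.4 × 10^-5 / 4, so s = 1.82 × 10^-2 M
[Ag^+] = 2s = 3.6 x 10^-2 M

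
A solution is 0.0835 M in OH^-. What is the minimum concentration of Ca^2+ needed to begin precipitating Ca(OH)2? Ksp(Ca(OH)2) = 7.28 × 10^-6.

1.04 × 10^-3 M

Ca(OH)2(s) ⇌ Ca^2+ + 2 OH^-
Ksp = [Ca^2+][OH^-]^2
Precipitation begins when Q = Ksp. With [OH^-] = 0.0835 M:
7.28 × 10^-6 = (0.0835)^2 × [Ca^2+]
[Ca^2+] = (7.28 × 10^-6 / 6.972 x 10^-3) = 1.04 × 10^-3 M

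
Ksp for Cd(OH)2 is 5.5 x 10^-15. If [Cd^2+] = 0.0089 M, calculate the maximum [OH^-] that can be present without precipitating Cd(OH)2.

Cd(OH)2(s) ⇌ Cd^2+(aq) + 2 OH^-(aq)
Ksp = [Cd^2+][OH^-]^2
Precipitation begins when Q = Ksp. With [Cd^2+] = 0.0089 M:
5.5 x 10^-15 = (0.0089) × [OH^-]^2
[OH^-] = (5.5 x 10^-15 / 8.9 × 10^-3)^(1/2) = 7.9 × 10^-7 M

[OH^-] ≈ 7.9 x 10^-7 M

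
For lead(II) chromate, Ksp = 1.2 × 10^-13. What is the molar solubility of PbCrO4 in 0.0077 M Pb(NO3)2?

s = 1.6e-11 M

PbCrO4(s) ⇌ Pb^2+(aq) + CrO4^2-(aq)
Ksp = [Pb^2+][CrO4^2-]
Let s = moles of PbCrO4 that dissolve per litre. [Pb^2+] = 0.0077 + s ≈ 0.0077, [CrO4^2-] = s (since Pb^2+ from Pb(NO3)2 dominates).
Ksp ≈ 0.0077 × s
s = 1.6 x 10^-11 M
Check: s = 1.6 x 10^-11 ≪ 0.0077, so the approximation is valid.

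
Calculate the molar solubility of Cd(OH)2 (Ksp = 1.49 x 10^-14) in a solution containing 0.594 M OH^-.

s = 4.22e-14 M

Cd(OH)2(s) ⇌ Cd^2+(aq) + 2 OH^-(aq)
Ksp = [Cd^2+][OH^-]^2
Let s be the molar solubility in this solution. [Cd^2+] = s, [OH^-] = 0.594 + 2s ≈ 0.594 (common-ion effect: OH^- is already 0.594 M).
Ksp ≈ s × (0.594)^2
s = 4.22 × 10^-14 M
Check: 2s = 8.4 x 10^-14 ≪ 0.594, so the approximation is valid.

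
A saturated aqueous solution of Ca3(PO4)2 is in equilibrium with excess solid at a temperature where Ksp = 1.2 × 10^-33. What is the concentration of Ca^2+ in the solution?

3.1e-7 M

Ca3(PO4)2(s) ⇌ 3 Ca^2+ + 2 PO4^3-
Ksp = [Ca^2+]^3[PO4^3-]^2
With molar solubility s: [Ca^2+] = 3s, [PO4^3-] = 2s.
Ksp = (3s)^3(2s)^2 = 108s^5
Solving, s = (1.2 × 10^-33/108)^(1/5) = 1.02 × 10^-7 M
[Ca^2+] = 3s = 3.1 × 10^-7 M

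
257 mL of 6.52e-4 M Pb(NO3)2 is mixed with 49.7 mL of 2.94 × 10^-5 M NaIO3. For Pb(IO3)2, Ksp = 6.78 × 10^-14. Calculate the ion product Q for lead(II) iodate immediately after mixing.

Total volume = 257 + 49.7 = 306.7 mL.
[Pb^2+] = 6.52 x 10^-4 × (257/306.7) = 5.463 x 10^-4 M
[IO3^-] = 2.94 × 10^-5 × (49.7/306.7) = 4.764 × 10^-6 M
Pb(IO3)2(s) ⇌ Pb^2+ + 2 IO3^-, so Q = [Pb^2+][IO3^-]^2
Q = (5.463 x 10^-4)(4.764 x 10^-6)^2 = 1.24 × 10^-14
Q < Ksp, so no precipitate of Pb(IO3)2 forms.

1.24e-14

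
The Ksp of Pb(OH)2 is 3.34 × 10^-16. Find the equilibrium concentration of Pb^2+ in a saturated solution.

Pb(OH)2(s) ⇌ Pb^2+(aq) + 2 OH^-(aq)
Ksp = [Pb^2+][OH^-]^2
Let s = molar solubility. Then [Pb^2+] = s and [OH^-] = 2s.
Ksp = s(2s)^2 = 4s^3
s^3 = 3.34 × 10^-16 / 4, so s = 4.371 × 10^-6 M
[Pb^2+] = s = 4.37 × 10^-6 M

4.37e-6 M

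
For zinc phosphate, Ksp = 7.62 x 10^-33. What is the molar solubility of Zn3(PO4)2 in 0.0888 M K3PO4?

Zn3(PO4)2(s) <=> 3 Zn^2+(aq) + 2 PO4^3-(aq)
Ksp = [Zn^2+]^3[PO4^3-]^2
Let s be the molar solubility in this solution. [Zn^2+] = 3s, [PO4^3-] = 0.0888 + 2s ≈ 0.0888 (since PO4^3- from K3PO4 dominates).
Ksp ≈ (3s)^3 × (0.0888)^2
s = 3.30 x 10^-11 M
Check: 2s = 6.6 x 10^-11 ≪ 0.0888, so the approximation is valid.

s ≈ 3.30e-11 M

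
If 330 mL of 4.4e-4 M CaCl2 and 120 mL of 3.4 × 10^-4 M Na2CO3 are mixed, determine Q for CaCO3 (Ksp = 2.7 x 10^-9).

2.9 × 10^-8

Total volume = 330 + 120 = 450 mL.
[Ca^2+] = 4.4 × 10^-4 × (330/450) = 3.23 × 10^-4 M
[CO3^2-] = 3.4 × 10^-4 × (120/450) = 9.07 x 10^-5 M
CaCO3(s) ⇌ Ca^2+(aq) + CO3^2-(aq), so Q = [Ca^2+][CO3^2-]
Q = (3.23 × 10^-4)(9.07 × 10^-5) = 2.9 × 10^-8
Q > Ksp, so CaCO3 will precipitate.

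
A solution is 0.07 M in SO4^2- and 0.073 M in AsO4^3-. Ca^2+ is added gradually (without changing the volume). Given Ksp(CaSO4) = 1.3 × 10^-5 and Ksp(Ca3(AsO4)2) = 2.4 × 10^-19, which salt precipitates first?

Each salt begins to precipitate when Q = Ksp, i.e. when [Ca^2+] reaches its threshold.
For CaSO4: 1.3 × 10^-5 = 0.07 × [Ca^2+]  ⇒  [Ca^2+] = 1.9 x 10^-4 M.
For Ca3(AsO4)2: 2.4 × 10^-19 = (0.073)^2 × [Ca^2+]^3  ⇒  [Ca^2+] = 3.6 × 10^-6 M.
The salt with the lower threshold [Ca^2+] precipitates first: Ca3(AsO4)2.

Ca3(AsO4)2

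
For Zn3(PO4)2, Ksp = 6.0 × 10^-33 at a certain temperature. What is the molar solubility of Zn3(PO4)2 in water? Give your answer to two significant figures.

Zn3(PO4)2(s) ⇌ 3 Zn^2+(aq) + 2 PO4^3-(aq)
Ksp = [Zn^2+]^3[PO4^3-]^2
If s mol/L of Zn3(PO4)2 dissolves, [Zn^2+] = 3s and [PO4^3-] = 2s.
So Ksp = (3s)^3 × (2s)^2 = 108s^5
s = (6.0 × 10^-33 / 108)^(1/5) = 1.4 × 10^-7 M

s = 1.4e-7 M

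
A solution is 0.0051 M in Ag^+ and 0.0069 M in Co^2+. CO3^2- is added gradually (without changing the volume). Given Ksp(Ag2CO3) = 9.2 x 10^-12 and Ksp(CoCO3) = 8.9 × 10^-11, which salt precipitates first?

Each salt begins to precipitate when Q = Ksp, i.e. when [CO3^2-] reaches its threshold.
For Ag2CO3: 9.2 x 10^-12 = (0.0051)^2 × [CO3^2-]  ⇒  [CO3^2-] = 3.5 × 10^-7 M.
For CoCO3: 8.9 × 10^-11 = 0.0069 × [CO3^2-]  ⇒  [CO3^2-] = 1.3 × 10^-8 M.
The salt with the lower threshold [CO3^2-] precipitates first: CoCO3.

CoCO3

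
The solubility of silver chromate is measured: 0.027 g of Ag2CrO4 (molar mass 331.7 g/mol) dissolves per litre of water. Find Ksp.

Molar solubility s = (2.7 x 10^-2 g/L) / (331.7 g/mol) = 8.14 × 10^-5 M.
Ag2CrO4(s) ⇌ 2 Ag^+(aq) + CrO4^2-(aq)
Let s = molar solubility. Then [Ag^+] = 2s and [CrO4^2-] = s.
Ksp = [Ag^+]^2[CrO4^2-]
So Ksp = (2s)^2 × s = 4s^3
Ksp = 4 × (8.14 × 10^-5)^3 = 2.2 x 10^-12

Ksp = 2.2e-12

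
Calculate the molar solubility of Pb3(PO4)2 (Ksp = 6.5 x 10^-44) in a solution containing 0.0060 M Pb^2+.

Pb3(PO4)2(s) ⇌ 3 Pb^2+ + 2 PO4^3-
Ksp = [Pb^2+]^3[PO4^3-]^2
Let s be the molar solubility in this solution. [Pb^2+] = 0.0060 + 3s ≈ 0.0060, [PO4^3-] = 2s (since the Pb^2+ already present dominates).
Ksp ≈ (0.0060)^3 × (2s)^2
s = 2.7 x 10^-19 M
Check: 3s = 8.2 x 10^-19 ≪ 0.0060, so the approximation is valid.

s ≈ 2.7 x 10^-19 M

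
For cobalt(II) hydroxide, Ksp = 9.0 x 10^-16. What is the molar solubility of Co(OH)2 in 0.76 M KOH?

Co(OH)2(s) ⇌ Co^2+ + 2 OH^-
Ksp = [Co^2+][OH^-]^2
Let s be the molar solubility in this solution. [Co^2+] = s, [OH^-] = 0.76 + 2s ≈ 0.76 (since OH^- from KOH dominates).
Ksp ≈ s × (0.76)^2
s = 1.6 × 10^-15 M
Check: 2s = 3.1 x 10^-15 ≪ 0.76, so the approximation is valid.

s ≈ 1.6e-15 M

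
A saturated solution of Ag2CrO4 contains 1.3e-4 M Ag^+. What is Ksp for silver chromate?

Ag2CrO4(s) <=> 2 Ag^+ + CrO4^2-
Stoichiometry gives [CrO4^2-] = (1/2)[Ag^+] = 6.50 x 10^-5 M.
Ksp = [Ag^+]^2[CrO4^2-]
Ksp = (1.3 × 10^-4)^2 × 6.50 × 10^-5 = 1.1 × 10^-12

1.1 × 10^-12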